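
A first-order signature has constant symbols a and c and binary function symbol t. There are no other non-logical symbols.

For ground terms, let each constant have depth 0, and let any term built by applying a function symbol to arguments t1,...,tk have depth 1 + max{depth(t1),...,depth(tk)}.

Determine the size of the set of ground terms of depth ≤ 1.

6

Let N_k count ground terms of depth at most k. Each non-constant term of depth ≤ k is some function symbol applied to depth-≤(k−1) arguments, giving N_k = 2 + N_{k-1}^2.
N_0 = 2
N_1 = 2 + 2^2 = 6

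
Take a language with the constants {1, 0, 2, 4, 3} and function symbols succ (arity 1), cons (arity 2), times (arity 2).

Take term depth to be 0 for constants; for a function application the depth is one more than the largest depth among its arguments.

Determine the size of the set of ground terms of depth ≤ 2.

7265

Let N_k count ground terms of depth at most k. Each non-constant term of depth ≤ k is some function symbol applied to depth-≤(k−1) arguments, giving N_k = 5 + N_{k-1} + N_{k-1}^2 + N_{k-1}^2.
N_0 = 5
N_1 = 5 + 5 + 5^2 + 5^2 = 60
N_2 = 5 + 60 + 60^2 + 60^2 = 7265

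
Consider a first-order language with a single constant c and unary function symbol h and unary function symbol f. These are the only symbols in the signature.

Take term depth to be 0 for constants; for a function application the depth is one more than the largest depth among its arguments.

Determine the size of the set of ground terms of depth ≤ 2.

7

Let N_k = |{terms of depth ≤ k}|. Then N_0 = 1 and N_k = 1 + N_{k-1} + N_{k-1} for k ≥ 1 (one summand per function symbol, arity giving the exponent).
N_0 = 1
N_1 = 1 + 1 + 1 = 3
N_2 = 1 + 3 + 3 = 7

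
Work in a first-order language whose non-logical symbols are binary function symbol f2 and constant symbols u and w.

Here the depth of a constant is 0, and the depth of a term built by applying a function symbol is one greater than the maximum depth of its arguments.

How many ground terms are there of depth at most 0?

2

Let N_k = |{terms of depth ≤ k}|. Then N_0 = 2 and N_k = 2 + N_{k-1}^2 for k ≥ 1 (one summand per function symbol, arity giving the exponent).
N_0 = 2
Explicitly: u, w.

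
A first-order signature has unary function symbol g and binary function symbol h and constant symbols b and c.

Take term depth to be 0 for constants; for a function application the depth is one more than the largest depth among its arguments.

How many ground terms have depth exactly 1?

Count level by level. With function symbols g/1, h/2, the terms of depth ≤ k are the 2 constants together with each function applied to depth-≤(k−1) tuples, so N_k = 2 + N_{k-1} + N_{k-1}^2.
N_0 = 2
N_1 = 2 + 2 + 2^2 = 8
Terms of depth exactly 1: N_1 − N_0 = 8 − 2 = 6.

6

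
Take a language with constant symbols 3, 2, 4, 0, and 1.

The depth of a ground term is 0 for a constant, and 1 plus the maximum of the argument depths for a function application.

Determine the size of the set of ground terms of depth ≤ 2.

With no function symbols every ground term is a constant, so there are exactly 5 ground terms at every depth bound.
N_0 = 5
N_1 = 5
N_2 = 5

5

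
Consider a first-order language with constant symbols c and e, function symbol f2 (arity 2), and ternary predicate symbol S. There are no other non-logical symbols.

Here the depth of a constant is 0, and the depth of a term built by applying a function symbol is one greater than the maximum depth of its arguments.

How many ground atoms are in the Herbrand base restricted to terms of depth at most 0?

8

First count ground terms of depth ≤ 0.
Let N_k = |{terms of depth ≤ k}|. Then N_0 = 2 and N_k = 2 + N_{k-1}^2 for k ≥ 1 (one summand per function symbol, arity giving the exponent).
N_0 = 2
Explicitly: c, e.
So |H| = 2.
Ground atoms are formed by filling each argument slot of a predicate with a term from H, so an r-ary predicate gives |H|^r atoms:
  S: 2^3 = 8
Total ground atoms: 8.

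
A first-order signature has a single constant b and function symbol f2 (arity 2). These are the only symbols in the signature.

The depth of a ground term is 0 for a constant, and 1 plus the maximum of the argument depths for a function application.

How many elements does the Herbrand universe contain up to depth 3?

Write N_k for the number of ground terms of depth ≤ k. A term of depth ≤ k is either a constant or a function symbol applied to arguments of depth ≤ k−1, so N_k = 1 + N_{k-1}^2.
N_0 = 1
N_1 = 1 + 1^2 = 2
N_2 = 1 + 2^2 = 5
N_3 = 1 + 5^2 = 26

26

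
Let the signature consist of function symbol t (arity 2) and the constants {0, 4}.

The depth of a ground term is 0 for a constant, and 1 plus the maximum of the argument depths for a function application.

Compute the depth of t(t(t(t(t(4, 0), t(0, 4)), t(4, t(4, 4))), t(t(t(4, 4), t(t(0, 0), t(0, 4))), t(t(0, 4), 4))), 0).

depth(t(4, 0)) = 1 + max(0, 0) = 1
depth(t(0, 4)) = 1 + max(0, 0) = 1
depth(t(t(4, 0), t(0, 4))) = 1 + max(1, 1) = 2
depth(t(4, 4)) = 1 + max(0, 0) = 1
depth(t(4, t(4, 4))) = 1 + max(0, 1) = 2
depth(t(t(t(4, 0), t(0, 4)), t(4, t(4, 4)))) = 1 + max(2, 2) = 3
depth(t(0, 0)) = 1 + max(0, 0) = 1
depth(t(t(0, 0), t(0, 4))) = 1 + max(1, 1) = 2
depth(t(t(4, 4), t(t(0, 0), t(0, 4)))) = 1 + max(1, 2) = 3
depth(t(t(0, 4), 4)) = 1 + max(1, 0) = 2
depth(t(t(t(4, 4), t(t(0, 0), t(0, 4))), t(t(0, 4), 4))) = 1 + max(3, 2) = 4
depth(t(t(t(t(4, 0), t(0, 4)), t(4, t(4, 4))), t(t(t(4, 4), t(t(0, 0), t(0, 4))), t(t(0, 4), 4)))) = 1 + max(3, 4) = 5
depth(t(t(t(t(t(4, 0), t(0, 4)), t(4, t(4, 4))), t(t(t(4, 4), t(t(0, 0), t(0, 4))), t(t(0, 4), 4))), 0)) = 1 + max(5, 0) = 6

6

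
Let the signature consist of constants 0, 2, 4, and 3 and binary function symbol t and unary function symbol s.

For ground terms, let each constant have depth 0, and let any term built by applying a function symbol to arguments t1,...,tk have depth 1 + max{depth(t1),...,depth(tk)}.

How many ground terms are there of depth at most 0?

4

If N_k denotes the number of depth-≤k ground terms, the 4 constants give N_0 = 4, and each function symbol of arity r contributes N_{k-1}^r new terms at level k: N_k = 4 + N_{k-1}^2 + N_{k-1}.
N_0 = 4
Explicitly: 0, 2, 4, 3.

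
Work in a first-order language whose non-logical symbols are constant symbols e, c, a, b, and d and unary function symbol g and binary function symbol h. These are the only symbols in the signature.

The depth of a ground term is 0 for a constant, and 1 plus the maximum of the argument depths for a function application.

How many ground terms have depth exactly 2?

Let N_k count ground terms of depth at most k. Each non-constant term of depth ≤ k is some function symbol applied to depth-≤(k−1) arguments, giving N_k = 5 + N_{k-1} + N_{k-1}^2.
N_0 = 5
N_1 = 5 + 5 + 5^2 = 35
N_2 = 5 + 35 + 35^2 = 1265
Terms of depth exactly 2: N_2 − N_1 = 1265 − 35 = 1230.

1230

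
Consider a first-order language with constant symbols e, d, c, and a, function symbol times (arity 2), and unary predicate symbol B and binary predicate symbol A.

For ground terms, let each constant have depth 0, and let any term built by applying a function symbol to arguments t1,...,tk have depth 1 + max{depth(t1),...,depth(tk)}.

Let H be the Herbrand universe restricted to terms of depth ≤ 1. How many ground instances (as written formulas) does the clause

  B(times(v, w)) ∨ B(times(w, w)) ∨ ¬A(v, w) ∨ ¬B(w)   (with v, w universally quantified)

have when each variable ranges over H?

400

Ground terms of depth ≤ 1:
  Count level by level. With function symbols times/2, the terms of depth ≤ k are the 4 constants together with each function applied to depth-≤(k−1) tuples, so N_k = 4 + N_{k-1}^2.
  N_0 = 4
  N_1 = 4 + 4^2 = 20
So there are 20 ground terms available for substitution.
The body mentions every one of the 2 quantified variables; since ground terms form a free algebra, no two substitutions collapse to the same formula.
Number of ground instances = 20^2 = 400.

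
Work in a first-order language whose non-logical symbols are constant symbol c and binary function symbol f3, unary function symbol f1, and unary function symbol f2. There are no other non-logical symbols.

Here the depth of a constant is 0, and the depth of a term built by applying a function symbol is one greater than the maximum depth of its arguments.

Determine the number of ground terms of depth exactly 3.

651

Count level by level. With function symbols f3/2, f1/1, f2/1, the terms of depth ≤ k are the 1 constant together with each function applied to depth-≤(k−1) tuples, so N_k = 1 + N_{k-1}^2 + N_{k-1} + N_{k-1}.
N_0 = 1
N_1 = 1 + 1^2 + 1 + 1 = 4
N_2 = 1 + 4^2 + 4 + 4 = 25
N_3 = 1 + 25^2 + 25 + 25 = 676
Terms of depth exactly 3: N_3 − N_2 = 676 − 25 = 651.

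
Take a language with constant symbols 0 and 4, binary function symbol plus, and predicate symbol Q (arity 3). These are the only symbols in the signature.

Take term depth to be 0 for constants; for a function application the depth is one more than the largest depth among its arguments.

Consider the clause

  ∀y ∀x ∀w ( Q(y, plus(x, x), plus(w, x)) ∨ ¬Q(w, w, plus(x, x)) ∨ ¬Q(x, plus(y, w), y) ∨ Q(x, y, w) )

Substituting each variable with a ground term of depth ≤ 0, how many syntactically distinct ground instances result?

Ground terms of depth ≤ 0:
  Count level by level. With function symbols plus/2, the terms of depth ≤ k are the 2 constants together with each function applied to depth-≤(k−1) tuples, so N_k = 2 + N_{k-1}^2.
  N_0 = 2
  Explicitly: 0, 4.
So there are 2 ground terms available for substitution.
The clause has 3 distinct variables (y, x, w), each appearing in the body. In the free term algebra distinct substitutions yield syntactically distinct ground instances.
Number of ground instances = 2^3 = 8.

8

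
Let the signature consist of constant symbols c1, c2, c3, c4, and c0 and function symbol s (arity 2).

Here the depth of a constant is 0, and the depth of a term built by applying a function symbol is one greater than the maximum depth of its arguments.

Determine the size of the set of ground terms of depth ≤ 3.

If N_k denotes the number of depth-≤k ground terms, the 5 constants give N_0 = 5, and each function symbol of arity r contributes N_{k-1}^r new terms at level k: N_k = 5 + N_{k-1}^2.
N_0 = 5
N_1 = 5 + 5^2 = 30
N_2 = 5 + 30^2 = 905
N_3 = 5 + 905^2 = 819030

819030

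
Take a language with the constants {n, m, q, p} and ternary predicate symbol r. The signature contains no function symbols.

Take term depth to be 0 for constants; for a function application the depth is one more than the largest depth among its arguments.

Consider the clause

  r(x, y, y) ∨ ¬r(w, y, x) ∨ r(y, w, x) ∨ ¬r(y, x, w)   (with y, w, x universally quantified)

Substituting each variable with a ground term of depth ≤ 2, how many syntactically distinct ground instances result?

64

Ground terms of depth ≤ 2:
  With no function symbols every ground term is a constant, so there are exactly 4 ground terms at every depth bound.
  N_0 = 4
  N_1 = 4
  N_2 = 4
So there are 4 ground terms available for substitution.
The body mentions every one of the 3 quantified variables; since ground terms form a free algebra, no two substitutions collapse to the same formula.
Number of ground instances = 4^3 = 64.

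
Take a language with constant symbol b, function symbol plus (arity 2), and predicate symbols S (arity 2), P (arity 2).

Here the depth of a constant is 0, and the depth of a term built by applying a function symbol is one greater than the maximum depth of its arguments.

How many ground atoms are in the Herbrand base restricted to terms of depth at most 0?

2

First count ground terms of depth ≤ 0.
Write N_k for the number of ground terms of depth ≤ k. A term of depth ≤ k is either a constant or a function symbol applied to arguments of depth ≤ k−1, so N_k = 1 + N_{k-1}^2.
N_0 = 1
So |H| = 1.
Ground atoms are formed by filling each argument slot of a predicate with a term from H, so an r-ary predicate gives |H|^r atoms:
  S: 1^2 = 1;  P: 1^2 = 1
Total ground atoms: 1 + 1 = 2.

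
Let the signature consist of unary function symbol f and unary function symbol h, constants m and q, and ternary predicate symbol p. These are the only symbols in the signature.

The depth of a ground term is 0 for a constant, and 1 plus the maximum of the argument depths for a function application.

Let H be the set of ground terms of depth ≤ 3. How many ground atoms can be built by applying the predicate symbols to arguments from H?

First count ground terms of depth ≤ 3.
Let N_k = |{terms of depth ≤ k}|. Then N_0 = 2 and N_k = 2 + N_{k-1} + N_{k-1} for k ≥ 1 (one summand per function symbol, arity giving the exponent).
N_0 = 2
N_1 = 2 + 2 + 2 = 6
N_2 = 2 + 6 + 6 = 14
N_3 = 2 + 14 + 14 = 30
So |H| = 30.
A ground atom is a predicate applied to a tuple of terms from H, so the count is the sum over predicates of |H|^arity:
  p: 30^3 = 27000
Total ground atoms: 27000.

27000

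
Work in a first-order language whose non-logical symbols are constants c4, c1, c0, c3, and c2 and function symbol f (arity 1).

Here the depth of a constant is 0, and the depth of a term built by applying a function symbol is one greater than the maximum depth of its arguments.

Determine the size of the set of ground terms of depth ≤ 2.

15

Let N_k = |{terms of depth ≤ k}|. Then N_0 = 5 and N_k = 5 + N_{k-1} for k ≥ 1 (one summand per function symbol, arity giving the exponent).
N_0 = 5
N_1 = 5 + 5 = 10
N_2 = 5 + 10 = 15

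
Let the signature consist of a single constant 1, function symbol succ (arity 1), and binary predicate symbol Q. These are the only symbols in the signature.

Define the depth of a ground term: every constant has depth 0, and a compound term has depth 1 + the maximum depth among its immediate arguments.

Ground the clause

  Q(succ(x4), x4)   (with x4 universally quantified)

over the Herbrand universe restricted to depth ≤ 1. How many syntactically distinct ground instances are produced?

2

Ground terms of depth ≤ 1:
  Let N_k count ground terms of depth at most k. Each non-constant term of depth ≤ k is some function symbol applied to depth-≤(k−1) arguments, giving N_k = 1 + N_{k-1}.
  N_0 = 1
  N_1 = 1 + 1 = 2
  Explicitly: 1, succ(1).
So there are 2 ground terms available for substitution.
The variable x4 ranges independently over the available ground terms, and distinct assignments produce distinct instances.
Number of ground instances = 2.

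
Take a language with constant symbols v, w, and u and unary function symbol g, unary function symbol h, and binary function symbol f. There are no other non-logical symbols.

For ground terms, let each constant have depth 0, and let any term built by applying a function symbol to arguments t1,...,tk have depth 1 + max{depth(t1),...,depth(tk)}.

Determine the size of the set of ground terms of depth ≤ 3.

132498

Let N_k count ground terms of depth at most k. Each non-constant term of depth ≤ k is some function symbol applied to depth-≤(k−1) arguments, giving N_k = 3 + N_{k-1} + N_{k-1} + N_{k-1}^2.
N_0 = 3
N_1 = 3 + 3 + 3 + 3^2 = 18
N_2 = 3 + 18 + 18 + 18^2 = 363
N_3 = 3 + 363 + 363 + 363^2 = 132498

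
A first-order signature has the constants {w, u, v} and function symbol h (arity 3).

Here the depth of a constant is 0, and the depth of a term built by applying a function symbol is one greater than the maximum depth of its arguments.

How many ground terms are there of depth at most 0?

3

Let N_k count ground terms of depth at most k. Each non-constant term of depth ≤ k is some function symbol applied to depth-≤(k−1) arguments, giving N_k = 3 + N_{k-1}^3.
N_0 = 3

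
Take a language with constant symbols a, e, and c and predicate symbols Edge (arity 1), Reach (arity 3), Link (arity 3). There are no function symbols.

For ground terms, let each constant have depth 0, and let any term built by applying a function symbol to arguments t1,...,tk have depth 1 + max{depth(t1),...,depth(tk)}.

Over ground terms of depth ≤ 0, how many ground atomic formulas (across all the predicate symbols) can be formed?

57

First count ground terms of depth ≤ 0.
With no function symbols every ground term is a constant, so there are exactly 3 ground terms at every depth bound.
N_0 = 3
Explicitly: a, e, c.
So |H| = 3.
A ground atom is a predicate applied to a tuple of terms from H, so the count is the sum over predicates of |H|^arity:
  Edge: 3;  Reach: 3^3 = 27;  Link: 3^3 = 27
Total ground atoms: 3 + 27 + 27 = 57.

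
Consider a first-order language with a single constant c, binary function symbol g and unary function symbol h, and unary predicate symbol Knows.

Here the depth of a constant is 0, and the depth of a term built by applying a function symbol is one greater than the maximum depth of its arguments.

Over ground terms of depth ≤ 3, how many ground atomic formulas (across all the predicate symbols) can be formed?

183

First count ground terms of depth ≤ 3.
If N_k denotes the number of depth-≤k ground terms, the 1 constant gives N_0 = 1, and each function symbol of arity r contributes N_{k-1}^r new terms at level k: N_k = 1 + N_{k-1}^2 + N_{k-1}.
N_0 = 1
N_1 = 1 + 1^2 + 1 = 3
N_2 = 1 + 3^2 + 3 = 13
N_3 = 1 + 13^2 + 13 = 183
So |H| = 183.
For each predicate symbol, the number of ground atoms is |H| raised to its arity; summing:
  Knows: 183
Total ground atoms: 183.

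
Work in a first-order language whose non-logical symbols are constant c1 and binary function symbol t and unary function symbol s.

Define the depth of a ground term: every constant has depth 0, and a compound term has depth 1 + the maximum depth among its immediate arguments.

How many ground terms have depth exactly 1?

2

Write N_k for the number of ground terms of depth ≤ k. A term of depth ≤ k is either a constant or a function symbol applied to arguments of depth ≤ k−1, so N_k = 1 + N_{k-1}^2 + N_{k-1}.
N_0 = 1
N_1 = 1 + 1^2 + 1 = 3
Terms of depth exactly 1: N_1 − N_0 = 3 − 1 = 2.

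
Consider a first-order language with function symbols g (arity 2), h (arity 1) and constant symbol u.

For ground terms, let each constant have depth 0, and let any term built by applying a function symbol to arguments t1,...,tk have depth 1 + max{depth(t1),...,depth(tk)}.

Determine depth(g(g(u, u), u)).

depth(g(u, u)) = 1 + max(0, 0) = 1
depth(g(g(u, u), u)) = 1 + max(1, 0) = 2

2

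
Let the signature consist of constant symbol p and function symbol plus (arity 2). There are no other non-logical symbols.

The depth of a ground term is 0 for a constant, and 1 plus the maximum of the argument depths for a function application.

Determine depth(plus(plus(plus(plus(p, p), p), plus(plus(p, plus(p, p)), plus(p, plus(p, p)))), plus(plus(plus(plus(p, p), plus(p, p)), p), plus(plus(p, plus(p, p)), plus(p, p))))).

depth(plus(p, p)) = 1 + max(0, 0) = 1
depth(plus(plus(p, p), p)) = 1 + max(1, 0) = 2
depth(plus(p, plus(p, p))) = 1 + max(0, 1) = 2
depth(plus(plus(p, plus(p, p)), plus(p, plus(p, p)))) = 1 + max(2, 2) = 3
depth(plus(plus(plus(p, p), p), plus(plus(p, plus(p, p)), plus(p, plus(p, p))))) = 1 + max(2, 3) = 4
depth(plus(plus(p, p), plus(p, p))) = 1 + max(1, 1) = 2
depth(plus(plus(plus(p, p), plus(p, p)), p)) = 1 + max(2, 0) = 3
depth(plus(plus(p, plus(p, p)), plus(p, p))) = 1 + max(2, 1) = 3
depth(plus(plus(plus(plus(p, p), plus(p, p)), p), plus(plus(p, plus(p, p)), plus(p, p)))) = 1 + max(3, 3) = 4
depth(plus(plus(plus(plus(p, p), p), plus(plus(p, plus(p, p)), plus(p, plus(p, p)))), plus(plus(plus(plus(p, p), plus(p, p)), p), plus(plus(p, plus(p, p)), plus(p, p))))) = 1 + max(4, 4) = 5

5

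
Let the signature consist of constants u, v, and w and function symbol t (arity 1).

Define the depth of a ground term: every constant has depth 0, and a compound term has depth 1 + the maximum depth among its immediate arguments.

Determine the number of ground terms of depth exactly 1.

3

Let N_k count ground terms of depth at most k. Each non-constant term of depth ≤ k is some function symbol applied to depth-≤(k−1) arguments, giving N_k = 3 + N_{k-1}.
N_0 = 3
N_1 = 3 + 3 = 6
Terms of depth exactly 1: N_1 − N_0 = 6 − 3 = 3.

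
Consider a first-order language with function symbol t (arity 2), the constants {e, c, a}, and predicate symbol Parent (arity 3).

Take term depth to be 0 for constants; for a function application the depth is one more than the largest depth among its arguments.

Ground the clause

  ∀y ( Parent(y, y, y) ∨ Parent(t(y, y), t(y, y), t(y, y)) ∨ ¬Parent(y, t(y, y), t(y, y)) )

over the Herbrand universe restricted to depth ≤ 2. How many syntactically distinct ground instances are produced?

147

Ground terms of depth ≤ 2:
  Write N_k for the number of ground terms of depth ≤ k. A term of depth ≤ k is either a constant or a function symbol applied to arguments of depth ≤ k−1, so N_k = 3 + N_{k-1}^2.
  N_0 = 3
  N_1 = 3 + 3^2 = 12
  N_2 = 3 + 12^2 = 147
So there are 147 ground terms available for substitution.
The clause has 1 distinct variable (y), which appears in the body. In the free term algebra distinct substitutions yield syntactically distinct ground instances.
Number of ground instances = 147.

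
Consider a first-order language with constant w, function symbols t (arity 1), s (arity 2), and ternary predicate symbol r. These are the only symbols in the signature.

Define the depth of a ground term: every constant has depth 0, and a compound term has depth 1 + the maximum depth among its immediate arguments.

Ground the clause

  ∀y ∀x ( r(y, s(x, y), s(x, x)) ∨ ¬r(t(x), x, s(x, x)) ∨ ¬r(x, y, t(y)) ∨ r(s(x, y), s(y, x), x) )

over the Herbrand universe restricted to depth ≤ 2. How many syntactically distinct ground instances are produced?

169

Ground terms of depth ≤ 2:
  Let N_k = |{terms of depth ≤ k}|. Then N_0 = 1 and N_k = 1 + N_{k-1} + N_{k-1}^2 for k ≥ 1 (one summand per function symbol, arity giving the exponent).
  N_0 = 1
  N_1 = 1 + 1 + 1^2 = 3
  N_2 = 1 + 3 + 3^2 = 13
So there are 13 ground terms available for substitution.
The clause has 2 distinct variables (y, x), each appearing in the body. In the free term algebra distinct substitutions yield syntactically distinct ground instances.
Number of ground instances = 13^2 = 169.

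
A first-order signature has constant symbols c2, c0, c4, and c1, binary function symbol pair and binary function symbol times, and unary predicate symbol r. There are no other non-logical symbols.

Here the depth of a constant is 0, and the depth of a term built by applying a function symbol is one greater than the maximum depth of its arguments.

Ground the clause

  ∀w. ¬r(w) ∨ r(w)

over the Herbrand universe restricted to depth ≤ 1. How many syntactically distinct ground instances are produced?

36

Ground terms of depth ≤ 1:
  Write N_k for the number of ground terms of depth ≤ k. A term of depth ≤ k is either a constant or a function symbol applied to arguments of depth ≤ k−1, so N_k = 4 + N_{k-1}^2 + N_{k-1}^2.
  N_0 = 4
  N_1 = 4 + 4^2 + 4^2 = 36
So there are 36 ground terms available for substitution.
The body mentions the single quantified variable w; since ground terms form a free algebra, no two substitutions collapse to the same formula.
Number of ground instances = 36.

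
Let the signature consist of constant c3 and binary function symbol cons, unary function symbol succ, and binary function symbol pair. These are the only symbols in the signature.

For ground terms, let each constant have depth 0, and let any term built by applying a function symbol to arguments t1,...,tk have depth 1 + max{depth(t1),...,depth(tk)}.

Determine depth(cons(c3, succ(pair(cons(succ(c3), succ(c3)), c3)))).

depth(succ(c3)) = 1 + depth(c3) = 1 + 0 = 1
depth(cons(succ(c3), succ(c3))) = 1 + max(1, 1) = 2
depth(pair(cons(succ(c3), succ(c3)), c3)) = 1 + max(2, 0) = 3
depth(succ(pair(cons(succ(c3), succ(c3)), c3))) = 1 + depth(pair(cons(succ(c3), succ(c3)), c3)) = 1 + 3 = 4
depth(cons(c3, succ(pair(cons(succ(c3), succ(c3)), c3)))) = 1 + max(0, 4) = 5

5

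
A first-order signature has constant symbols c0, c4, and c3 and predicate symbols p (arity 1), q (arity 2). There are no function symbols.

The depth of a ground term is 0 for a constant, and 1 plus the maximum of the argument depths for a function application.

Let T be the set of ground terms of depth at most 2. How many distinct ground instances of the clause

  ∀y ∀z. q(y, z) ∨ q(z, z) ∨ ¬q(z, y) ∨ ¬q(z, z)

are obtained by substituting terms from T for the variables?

9

Ground terms of depth ≤ 2:
  With no function symbols every ground term is a constant, so there are exactly 3 ground terms at every depth bound.
  N_0 = 3
  N_1 = 3
  N_2 = 3
So there are 3 ground terms available for substitution.
The clause has 2 distinct variables (y, z), each appearing in the body. In the free term algebra distinct substitutions yield syntactically distinct ground instances.
Number of ground instances = 3^2 = 9.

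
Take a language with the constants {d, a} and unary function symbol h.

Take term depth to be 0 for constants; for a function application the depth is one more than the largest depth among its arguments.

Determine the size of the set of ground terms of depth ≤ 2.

6

Let N_k count ground terms of depth at most k. Each non-constant term of depth ≤ k is some function symbol applied to depth-≤(k−1) arguments, giving N_k = 2 + N_{k-1}.
N_0 = 2
N_1 = 2 + 2 = 4
N_2 = 2 + 4 = 6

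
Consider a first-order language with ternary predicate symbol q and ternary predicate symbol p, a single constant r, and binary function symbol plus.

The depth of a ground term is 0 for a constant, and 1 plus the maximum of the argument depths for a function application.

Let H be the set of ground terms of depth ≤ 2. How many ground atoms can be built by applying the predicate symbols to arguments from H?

First count ground terms of depth ≤ 2.
Write N_k for the number of ground terms of depth ≤ k. A term of depth ≤ k is either a constant or a function symbol applied to arguments of depth ≤ k−1, so N_k = 1 + N_{k-1}^2.
N_0 = 1
N_1 = 1 + 1^2 = 2
N_2 = 1 + 2^2 = 5
Explicitly: r, plus(r, r), plus(r, plus(r, r)), plus(plus(r, r), r), plus(plus(r, r), plus(r, r)).
So |H| = 5.
Each predicate of arity r yields |H|^r ground atoms (one per choice of an r-tuple from H):
  q: 5^3 = 125;  p: 5^3 = 125
Total ground atoms: 125 + 125 = 250.

250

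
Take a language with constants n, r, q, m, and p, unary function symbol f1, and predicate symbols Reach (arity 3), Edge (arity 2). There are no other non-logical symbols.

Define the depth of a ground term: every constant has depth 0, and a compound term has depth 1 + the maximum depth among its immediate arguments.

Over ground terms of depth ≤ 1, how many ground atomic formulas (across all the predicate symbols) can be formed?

First count ground terms of depth ≤ 1.
Write N_k for the number of ground terms of depth ≤ k. A term of depth ≤ k is either a constant or a function symbol applied to arguments of depth ≤ k−1, so N_k = 5 + N_{k-1}.
N_0 = 5
N_1 = 5 + 5 = 10
Explicitly: n, r, q, m, p, f1(n), f1(r), f1(q), f1(m), f1(p).
So |H| = 10.
Each predicate of arity r yields |H|^r ground atoms (one per choice of an r-tuple from H):
  Reach: 10^3 = 1000;  Edge: 10^2 = 100
Total ground atoms: 1000 + 100 = 1100.

1100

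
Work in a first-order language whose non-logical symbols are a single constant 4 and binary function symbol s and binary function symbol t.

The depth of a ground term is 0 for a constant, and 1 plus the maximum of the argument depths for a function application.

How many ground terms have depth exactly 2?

16

Count level by level. With function symbols s/2, t/2, the terms of depth ≤ k are the 1 constant together with each function applied to depth-≤(k−1) tuples, so N_k = 1 + N_{k-1}^2 + N_{k-1}^2.
N_0 = 1
N_1 = 1 + 1^2 + 1^2 = 3
N_2 = 1 + 3^2 + 3^2 = 19
Terms of depth exactly 2: N_2 − N_1 = 19 − 3 = 16.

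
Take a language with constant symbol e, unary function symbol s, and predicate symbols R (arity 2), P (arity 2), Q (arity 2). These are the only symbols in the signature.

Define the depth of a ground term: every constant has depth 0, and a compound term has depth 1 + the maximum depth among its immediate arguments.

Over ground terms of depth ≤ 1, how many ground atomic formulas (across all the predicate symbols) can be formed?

12

First count ground terms of depth ≤ 1.
Let N_k = |{terms of depth ≤ k}|. Then N_0 = 1 and N_k = 1 + N_{k-1} for k ≥ 1 (one summand per function symbol, arity giving the exponent).
N_0 = 1
N_1 = 1 + 1 = 2
Explicitly: e, s(e).
So |H| = 2.
Ground atoms are formed by filling each argument slot of a predicate with a term from H, so an r-ary predicate gives |H|^r atoms:
  R: 2^2 = 4;  P: 2^2 = 4;  Q: 2^2 = 4
Total ground atoms: 4 + 4 + 4 = 12.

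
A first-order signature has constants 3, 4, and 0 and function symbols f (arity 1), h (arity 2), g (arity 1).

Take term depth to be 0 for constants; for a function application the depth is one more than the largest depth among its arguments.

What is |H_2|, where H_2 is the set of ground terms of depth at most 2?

Let N_k = |{terms of depth ≤ k}|. Then N_0 = 3 and N_k = 3 + N_{k-1} + N_{k-1}^2 + N_{k-1} for k ≥ 1 (one summand per function symbol, arity giving the exponent).
N_0 = 3
N_1 = 3 + 3 + 3^2 + 3 = 18
N_2 = 3 + 18 + 18^2 + 18 = 363

363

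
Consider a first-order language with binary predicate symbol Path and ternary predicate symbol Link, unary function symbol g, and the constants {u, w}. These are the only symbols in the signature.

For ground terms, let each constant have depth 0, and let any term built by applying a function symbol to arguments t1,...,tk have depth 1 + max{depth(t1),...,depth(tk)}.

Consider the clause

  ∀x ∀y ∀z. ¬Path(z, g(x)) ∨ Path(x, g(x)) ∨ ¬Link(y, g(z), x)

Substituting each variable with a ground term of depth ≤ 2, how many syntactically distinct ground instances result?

Ground terms of depth ≤ 2:
  Count level by level. With function symbols g/1, the terms of depth ≤ k are the 2 constants together with each function applied to depth-≤(k−1) tuples, so N_k = 2 + N_{k-1}.
  N_0 = 2
  N_1 = 2 + 2 = 4
  N_2 = 2 + 4 = 6
  Explicitly: u, w, g(u), g(w), g(g(u)), g(g(w)).
So there are 6 ground terms available for substitution.
The body mentions every one of the 3 quantified variables; since ground terms form a free algebra, no two substitutions collapse to the same formula.
Number of ground instances = 6^3 = 216.

216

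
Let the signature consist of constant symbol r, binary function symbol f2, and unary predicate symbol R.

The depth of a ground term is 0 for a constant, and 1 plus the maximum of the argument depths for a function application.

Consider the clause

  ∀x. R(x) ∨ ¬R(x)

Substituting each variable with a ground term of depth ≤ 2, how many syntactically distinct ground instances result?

Ground terms of depth ≤ 2:
  Let N_k count ground terms of depth at most k. Each non-constant term of depth ≤ k is some function symbol applied to depth-≤(k−1) arguments, giving N_k = 1 + N_{k-1}^2.
  N_0 = 1
  N_1 = 1 + 1^2 = 2
  N_2 = 1 + 2^2 = 5
So there are 5 ground terms available for substitution.
The clause has 1 distinct variable (x), which appears in the body. In the free term algebra distinct substitutions yield syntactically distinct ground instances.
Number of ground instances = 5.

5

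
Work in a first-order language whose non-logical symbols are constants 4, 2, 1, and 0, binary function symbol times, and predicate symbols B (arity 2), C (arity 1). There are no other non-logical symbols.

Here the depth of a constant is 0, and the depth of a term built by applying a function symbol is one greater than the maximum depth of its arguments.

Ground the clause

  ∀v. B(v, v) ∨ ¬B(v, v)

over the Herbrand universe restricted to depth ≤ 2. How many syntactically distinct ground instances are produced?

404

Ground terms of depth ≤ 2:
  Write N_k for the number of ground terms of depth ≤ k. A term of depth ≤ k is either a constant or a function symbol applied to arguments of depth ≤ k−1, so N_k = 4 + N_{k-1}^2.
  N_0 = 4
  N_1 = 4 + 4^2 = 20
  N_2 = 4 + 20^2 = 404
So there are 404 ground terms available for substitution.
The clause has 1 distinct variable (v), which appears in the body. In the free term algebra distinct substitutions yield syntactically distinct ground instances.
Number of ground instances = 404.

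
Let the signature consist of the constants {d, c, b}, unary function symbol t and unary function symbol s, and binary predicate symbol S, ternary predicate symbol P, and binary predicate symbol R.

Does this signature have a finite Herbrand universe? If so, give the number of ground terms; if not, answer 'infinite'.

infinite

The signature has at least one function symbol (t, arity 1) and at least one constant (d).
Iterating t gives infinitely many distinct ground terms: d, t(d), t(t(d)), ...
So the Herbrand universe is infinite.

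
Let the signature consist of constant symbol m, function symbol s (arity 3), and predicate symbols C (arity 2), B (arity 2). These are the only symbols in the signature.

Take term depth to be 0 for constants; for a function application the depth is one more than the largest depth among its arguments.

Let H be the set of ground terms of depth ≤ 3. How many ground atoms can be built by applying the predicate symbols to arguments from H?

1065800

First count ground terms of depth ≤ 3.
Write N_k for the number of ground terms of depth ≤ k. A term of depth ≤ k is either a constant or a function symbol applied to arguments of depth ≤ k−1, so N_k = 1 + N_{k-1}^3.
N_0 = 1
N_1 = 1 + 1^3 = 2
N_2 = 1 + 2^3 = 9
N_3 = 1 + 9^3 = 730
So |H| = 730.
For each predicate symbol, the number of ground atoms is |H| raised to its arity; summing:
  C: 730^2 = 532900;  B: 730^2 = 532900
Total ground atoms: 532900 + 532900 = 1065800.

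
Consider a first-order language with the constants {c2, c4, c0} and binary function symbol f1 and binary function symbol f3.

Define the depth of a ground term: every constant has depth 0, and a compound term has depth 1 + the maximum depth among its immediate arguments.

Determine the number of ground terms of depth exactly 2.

Let N_k = |{terms of depth ≤ k}|. Then N_0 = 3 and N_k = 3 + N_{k-1}^2 + N_{k-1}^2 for k ≥ 1 (one summand per function symbol, arity giving the exponent).
N_0 = 3
N_1 = 3 + 3^2 + 3^2 = 21
N_2 = 3 + 21^2 + 21^2 = 885
Terms of depth exactly 2: N_2 − N_1 = 885 − 21 = 864.

864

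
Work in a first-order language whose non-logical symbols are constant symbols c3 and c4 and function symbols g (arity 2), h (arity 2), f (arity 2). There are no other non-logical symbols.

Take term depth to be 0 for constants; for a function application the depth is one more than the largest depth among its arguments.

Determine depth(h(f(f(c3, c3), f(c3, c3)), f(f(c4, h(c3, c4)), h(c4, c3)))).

4

depth(f(c3, c3)) = 1 + max(0, 0) = 1
depth(f(f(c3, c3), f(c3, c3))) = 1 + max(1, 1) = 2
depth(h(c3, c4)) = 1 + max(0, 0) = 1
depth(f(c4, h(c3, c4))) = 1 + max(0, 1) = 2
depth(h(c4, c3)) = 1 + max(0, 0) = 1
depth(f(f(c4, h(c3, c4)), h(c4, c3))) = 1 + max(2, 1) = 3
depth(h(f(f(c3, c3), f(c3, c3)), f(f(c4, h(c3, c4)), h(c4, c3)))) = 1 + max(2, 3) = 4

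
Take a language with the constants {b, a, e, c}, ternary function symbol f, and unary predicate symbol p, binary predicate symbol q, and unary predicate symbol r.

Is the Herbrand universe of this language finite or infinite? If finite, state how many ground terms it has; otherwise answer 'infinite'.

infinite

The signature has at least one function symbol (f, arity 3) and at least one constant (b).
Iterating f gives infinitely many distinct ground terms: b, f(b, b, b), f(f(b, b, b), f(b, b, b), f(b, b, b)), ...
So the Herbrand universe is infinite.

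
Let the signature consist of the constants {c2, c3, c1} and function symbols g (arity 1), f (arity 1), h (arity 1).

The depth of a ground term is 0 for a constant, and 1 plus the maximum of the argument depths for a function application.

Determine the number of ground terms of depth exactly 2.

Write N_k for the number of ground terms of depth ≤ k. A term of depth ≤ k is either a constant or a function symbol applied to arguments of depth ≤ k−1, so N_k = 3 + N_{k-1} + N_{k-1} + N_{k-1}.
N_0 = 3
N_1 = 3 + 3 + 3 + 3 = 12
N_2 = 3 + 12 + 12 + 12 = 39
Terms of depth exactly 2: N_2 − N_1 = 39 − 12 = 27.

27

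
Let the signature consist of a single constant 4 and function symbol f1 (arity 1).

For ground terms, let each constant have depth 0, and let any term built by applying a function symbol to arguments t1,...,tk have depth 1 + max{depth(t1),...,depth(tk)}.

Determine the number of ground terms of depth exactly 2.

Let N_k = |{terms of depth ≤ k}|. Then N_0 = 1 and N_k = 1 + N_{k-1} for k ≥ 1 (one summand per function symbol, arity giving the exponent).
N_0 = 1
N_1 = 1 + 1 = 2
N_2 = 1 + 2 = 3
Terms of depth exactly 2: N_2 − N_1 = 3 − 2 = 1.

1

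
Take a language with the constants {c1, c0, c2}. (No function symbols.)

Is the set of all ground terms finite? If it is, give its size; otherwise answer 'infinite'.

There are no function symbols, so every ground term is one of the 3 constants.
The Herbrand universe is {c1, c0, c2}, which is finite with 3 elements.

3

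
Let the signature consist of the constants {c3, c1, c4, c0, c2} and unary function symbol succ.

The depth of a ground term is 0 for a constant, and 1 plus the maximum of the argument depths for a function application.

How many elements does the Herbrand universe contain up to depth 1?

10

Count level by level. With function symbols succ/1, the terms of depth ≤ k are the 5 constants together with each function applied to depth-≤(k−1) tuples, so N_k = 5 + N_{k-1}.
N_0 = 5
N_1 = 5 + 5 = 10
Explicitly: c3, c1, c4, c0, c2, succ(c3), succ(c1), succ(c4), succ(c0), succ(c2).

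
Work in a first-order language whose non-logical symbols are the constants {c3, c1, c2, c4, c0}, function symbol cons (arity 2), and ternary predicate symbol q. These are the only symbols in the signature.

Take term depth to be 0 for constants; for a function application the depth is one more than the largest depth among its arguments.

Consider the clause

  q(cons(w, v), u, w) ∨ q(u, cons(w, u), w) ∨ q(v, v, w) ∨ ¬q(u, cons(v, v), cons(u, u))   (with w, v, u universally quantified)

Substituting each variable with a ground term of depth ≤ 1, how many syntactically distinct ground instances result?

Ground terms of depth ≤ 1:
  If N_k denotes the number of depth-≤k ground terms, the 5 constants give N_0 = 5, and each function symbol of arity r contributes N_{k-1}^r new terms at level k: N_k = 5 + N_{k-1}^2.
  N_0 = 5
  N_1 = 5 + 5^2 = 30
So there are 30 ground terms available for substitution.
There are 3 variables to instantiate (w, v, u), each occurring in at least one literal, so different choices give different ground instances.
Number of ground instances = 30^3 = 27000.

27000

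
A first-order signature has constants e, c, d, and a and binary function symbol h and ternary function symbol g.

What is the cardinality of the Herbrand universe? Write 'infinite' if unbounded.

The signature has at least one function symbol (h, arity 2) and at least one constant (e).
Iterating h gives infinitely many distinct ground terms: e, h(e, e), h(h(e, e), h(e, e)), ...
So the Herbrand universe is infinite.

infinite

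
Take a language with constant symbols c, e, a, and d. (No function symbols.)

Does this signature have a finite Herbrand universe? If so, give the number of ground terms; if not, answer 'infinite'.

There are no function symbols, so every ground term is one of the 4 constants.
The Herbrand universe is {c, e, a, d}, which is finite with 4 elements.

4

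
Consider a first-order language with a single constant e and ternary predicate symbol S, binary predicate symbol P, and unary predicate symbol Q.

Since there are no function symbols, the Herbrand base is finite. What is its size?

3

With no function symbols, the Herbrand universe is just the 1 constant.
Ground atoms per predicate: S: 1^3 = 1, P: 1^2 = 1, Q: 1.
Herbrand base size = 1 + 1 + 1 = 3.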